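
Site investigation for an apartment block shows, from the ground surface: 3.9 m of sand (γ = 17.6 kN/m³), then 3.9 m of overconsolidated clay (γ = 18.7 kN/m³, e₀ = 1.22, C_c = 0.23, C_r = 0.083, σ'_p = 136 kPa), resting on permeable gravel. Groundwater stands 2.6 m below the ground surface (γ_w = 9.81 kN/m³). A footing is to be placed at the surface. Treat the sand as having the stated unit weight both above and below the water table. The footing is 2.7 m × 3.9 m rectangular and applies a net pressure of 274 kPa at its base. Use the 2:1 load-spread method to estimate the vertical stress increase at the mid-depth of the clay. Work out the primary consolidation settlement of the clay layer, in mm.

Mid-depth of clay below the ground surface: z = 3.9 + 3.9/2 = 5.85 m.
Total vertical stress at mid-clay: σ_v = 17.6×3.9 + 18.7×1.95 = 105.1 kPa.
Pore pressure: u = 9.81×(5.85 − 2.6) = 31.883 kPa.
Initial effective stress: σ'_0 = σ_v − u = 105.1 − 31.883 = 73.217 kPa.
Stress increase at mid-clay by the 2:1 spreading method:
Δσ = qBL/((B+z)(L+z)) = 274×2.7×3.9/((2.7+5.85)(3.9+5.85)) = 34.611 kPa
Final effective stress: σ'_f = 73.217 + 34.611 = 107.83 kPa.
σ'_f = 107.83 ≤ σ'_p = 136 kPa, so the clay remains overconsolidated and only the recompression index applies:
S_c = C_r·H/(1+e₀)·log₁₀(σ'_f/σ'_0) = 0.083×3.9/2.22×log₁₀(107.83/73.217)
    = 0.14581 × 0.16813 = 0.02452 m

S_c ≈ 24.5 mm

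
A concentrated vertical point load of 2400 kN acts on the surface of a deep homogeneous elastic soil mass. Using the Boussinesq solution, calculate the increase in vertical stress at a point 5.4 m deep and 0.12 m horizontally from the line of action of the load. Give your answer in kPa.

Δσ_z ≈ 39.2 kPa

Boussinesq vertical stress below a point load on an elastic half-space:
Δσ_z = 3P/(2πz²) · [1 + (r/z)²]^(−5/2)
r/z = 0.12/5.4 = 0.022222; [1+(r/z)²]^(−5/2) = 0.99877.
Δσ_z = 3×2400/(2π×5.4²) × 0.99877 = 39.298 × 0.99877 = 39.25 kPa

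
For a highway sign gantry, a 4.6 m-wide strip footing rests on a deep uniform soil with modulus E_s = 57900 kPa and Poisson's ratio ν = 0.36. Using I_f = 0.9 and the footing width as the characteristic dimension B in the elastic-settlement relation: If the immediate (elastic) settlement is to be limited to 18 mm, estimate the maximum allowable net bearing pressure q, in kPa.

q ≈ 289 kPa

S_e = q·B·(1−ν²)/E_s · I_f  ⇒  q = S_e·E_s / (B·(1−ν²)·I_f).
q = 0.018 × 57900 / (4.6 × 0.8704 × 0.9) = 289.2 kPa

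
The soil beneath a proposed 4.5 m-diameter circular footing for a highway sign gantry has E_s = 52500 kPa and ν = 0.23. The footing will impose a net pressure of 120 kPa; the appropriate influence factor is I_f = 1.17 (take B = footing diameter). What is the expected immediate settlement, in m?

S_e ≈ 0.0114 m

Immediate (elastic) settlement: S_e = q·B·(1−ν²)/E_s · I_f.
S_e = 120 × 4.5 × (1 − 0.23²) / 52500 × 1.17
    = 120 × 4.5 × 0.9471 / 52500 × 1.17
    = 0.0114 m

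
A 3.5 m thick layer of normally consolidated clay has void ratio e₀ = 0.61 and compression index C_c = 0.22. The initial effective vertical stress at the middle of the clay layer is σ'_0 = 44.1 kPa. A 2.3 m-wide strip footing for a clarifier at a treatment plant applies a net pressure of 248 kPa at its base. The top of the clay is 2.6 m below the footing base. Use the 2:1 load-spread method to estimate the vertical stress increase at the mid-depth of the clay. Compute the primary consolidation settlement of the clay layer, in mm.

S_c ≈ 224 mm

Mid-depth of clay below the footing base: z = 2.6 + 3.5/2 = 4.35 m.
Stress increase at mid-clay by the 2:1 spreading method:
Δσ = qB/(B+z) = 248×2.3/(2.3+4.35) = 85.774 kPa
Final effective stress: σ'_f = σ'_0 + Δσ = 44.1 + 85.774 = 129.87 kPa.
Normally consolidated clay, so the full stress increment lies on the virgin compression line:
S_c = C_c·H/(1+e₀)·log₁₀(σ'_f/σ'_0) = 0.22×3.5/(1+0.61)×log₁₀(129.87/44.1)
    = 0.47826 × 0.46907 = 0.2243 m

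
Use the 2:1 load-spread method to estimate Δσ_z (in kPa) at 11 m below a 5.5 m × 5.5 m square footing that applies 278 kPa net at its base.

Δσ_z ≈ 30.9 kPa

By the 2:1 method the load spreads at 1 horizontal : 2 vertical, so at depth z the loaded area has grown by z in each plan dimension:
Δσ = qBL/((B+z)(L+z)) = 278×5.5×5.5/((5.5+11)(5.5+11)) = 30.889 kPa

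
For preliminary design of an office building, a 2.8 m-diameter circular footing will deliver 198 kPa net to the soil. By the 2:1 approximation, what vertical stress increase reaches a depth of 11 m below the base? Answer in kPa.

Δσ_z ≈ 8.15 kPa

By the 2:1 method the load spreads at 1 horizontal : 2 vertical, so at depth z the loaded area has grown by z in each plan dimension:
Δσ ≈ qD²/(D+z)² = 198×2.8²/(2.8+11)² = 8.1512 kPa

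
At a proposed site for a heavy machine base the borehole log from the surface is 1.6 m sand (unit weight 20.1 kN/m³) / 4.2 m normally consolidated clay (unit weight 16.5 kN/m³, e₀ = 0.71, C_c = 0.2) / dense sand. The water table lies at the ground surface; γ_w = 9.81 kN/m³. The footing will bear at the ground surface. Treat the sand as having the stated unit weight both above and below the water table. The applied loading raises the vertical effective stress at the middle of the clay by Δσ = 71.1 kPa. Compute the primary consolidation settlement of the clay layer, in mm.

S_c ≈ 257 mm

Mid-depth of clay below the ground surface: z = 1.6 + 4.2/2 = 3.7 m.
Total vertical stress at mid-clay: σ_v = 20.1×1.6 + 16.5×2.1 = 66.81 kPa.
Pore pressure: u = 9.81×(3.7 − 0) = 36.297 kPa.
Initial effective stress: σ'_0 = σ_v − u = 66.81 − 36.297 = 30.513 kPa.
Final effective stress: σ'_f = σ'_0 + Δσ = 30.513 + 71.1 = 101.61 kPa.
Normally consolidated clay, so the full stress increment lies on the virgin compression line:
S_c = C_c·H/(1+e₀)·log₁₀(σ'_f/σ'_0) = 0.2×4.2/(1+0.71)×log₁₀(101.61/30.513)
    = 0.49123 × 0.52245 = 0.2566 m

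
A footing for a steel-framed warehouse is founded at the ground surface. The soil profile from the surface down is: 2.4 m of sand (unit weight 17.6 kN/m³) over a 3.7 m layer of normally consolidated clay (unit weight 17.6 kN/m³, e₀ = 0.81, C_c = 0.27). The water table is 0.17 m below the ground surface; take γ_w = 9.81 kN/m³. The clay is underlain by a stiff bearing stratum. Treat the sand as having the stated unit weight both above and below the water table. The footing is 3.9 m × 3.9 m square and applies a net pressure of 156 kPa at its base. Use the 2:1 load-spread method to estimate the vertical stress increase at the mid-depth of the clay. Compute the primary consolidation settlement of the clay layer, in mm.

Mid-depth of clay below the ground surface: z = 2.4 + 3.7/2 = 4.25 m.
Total vertical stress at mid-clay: σ_v = 17.6×2.4 + 17.6×1.85 = 74.8 kPa.
Pore pressure: u = 9.81×(4.25 − 0.17) = 40.025 kPa.
Initial effective stress: σ'_0 = σ_v − u = 74.8 − 40.025 = 34.775 kPa.
Stress increase at mid-clay by the 2:1 spreading method:
Δσ = qBL/((B+z)(L+z)) = 156×3.9×3.9/((3.9+4.25)(3.9+4.25)) = 35.722 kPa
Final effective stress: σ'_f = σ'_0 + Δσ = 34.775 + 35.722 = 70.497 kPa.
Normally consolidated clay, so the full stress increment lies on the virgin compression line:
S_c = C_c·H/(1+e₀)·log₁₀(σ'_f/σ'_0) = 0.27×3.7/(1+0.81)×log₁₀(70.497/34.775)
    = 0.55193 × 0.3069 = 0.1694 m

S_c ≈ 169 mm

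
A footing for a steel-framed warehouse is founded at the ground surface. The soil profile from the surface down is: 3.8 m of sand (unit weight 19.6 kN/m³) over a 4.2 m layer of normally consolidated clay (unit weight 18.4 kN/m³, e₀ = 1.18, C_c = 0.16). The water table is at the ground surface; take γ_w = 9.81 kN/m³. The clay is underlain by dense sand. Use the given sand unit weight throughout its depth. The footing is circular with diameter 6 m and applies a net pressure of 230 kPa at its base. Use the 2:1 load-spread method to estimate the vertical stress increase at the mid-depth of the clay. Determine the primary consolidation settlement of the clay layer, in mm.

Mid-depth of clay below the ground surface: z = 3.8 + 4.2/2 = 5.9 m.
Total vertical stress at mid-clay: σ_v = 19.6×3.8 + 18.4×2.1 = 113.12 kPa.
Pore pressure: u = 9.81×(5.9 − 0) = 57.879 kPa.
Initial effective stress: σ'_0 = σ_v − u = 113.12 − 57.879 = 55.241 kPa.
Stress increase at mid-clay by the 2:1 spreading method:
Δσ ≈ qD²/(D+z)² = 230×6²/(6+5.9)² = 58.47 kPa
Final effective stress: σ'_f = σ'_0 + Δσ = 55.241 + 58.47 = 113.71 kPa.
Normally consolidated clay, so the full stress increment lies on the virgin compression line:
S_c = C_c·H/(1+e₀)·log₁₀(σ'_f/σ'_0) = 0.16×4.2/(1+1.18)×log₁₀(113.71/55.241)
    = 0.30826 × 0.31354 = 0.09665 m

S_c ≈ 96.7 mm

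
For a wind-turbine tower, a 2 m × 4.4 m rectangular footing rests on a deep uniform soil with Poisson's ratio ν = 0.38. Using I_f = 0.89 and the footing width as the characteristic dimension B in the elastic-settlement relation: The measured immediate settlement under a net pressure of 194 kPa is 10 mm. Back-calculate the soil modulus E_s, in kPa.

E_s ≈ 29500 kPa

S_e = q·B·(1−ν²)/E_s · I_f  ⇒  E_s = q·B·(1−ν²)·I_f / S_e.
E_s = 194 × 2 × 0.8556 × 0.89 / 0.01 = 29550 kPa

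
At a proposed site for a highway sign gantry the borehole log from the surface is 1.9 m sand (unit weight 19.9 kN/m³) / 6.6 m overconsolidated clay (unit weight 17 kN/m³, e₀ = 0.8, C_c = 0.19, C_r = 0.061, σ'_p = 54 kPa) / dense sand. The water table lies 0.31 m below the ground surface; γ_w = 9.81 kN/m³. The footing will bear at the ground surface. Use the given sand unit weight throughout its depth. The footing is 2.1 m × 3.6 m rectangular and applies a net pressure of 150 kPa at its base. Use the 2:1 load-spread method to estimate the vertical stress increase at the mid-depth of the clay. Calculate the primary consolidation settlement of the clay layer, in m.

S_c ≈ 0.0652 m

Mid-depth of clay below the ground surface: z = 1.9 + 6.6/2 = 5.2 m.
Total vertical stress at mid-clay: σ_v = 19.9×1.9 + 17×3.3 = 93.91 kPa.
Pore pressure: u = 9.81×(5.2 − 0.31) = 47.971 kPa.
Initial effective stress: σ'_0 = σ_v − u = 93.91 − 47.971 = 45.939 kPa.
Stress increase at mid-clay by the 2:1 spreading method:
Δσ = qBL/((B+z)(L+z)) = 150×2.1×3.6/((2.1+5.2)(3.6+5.2)) = 17.653 kPa
Final effective stress: σ'_f = 45.939 + 17.653 = 63.592 kPa.
σ'_f = 63.592 > σ'_p = 54 kPa, so the stress path crosses the preconsolidation pressure — recompression up to σ'_p, then virgin compression beyond:
S_c = H/(1+e₀)·[C_r·log₁₀(σ'_p/σ'_0) + C_c·log₁₀(σ'_f/σ'_p)]
    = 6.6/1.8 × [0.061×log₁₀(54/45.939) + 0.19×log₁₀(63.592/54)]
    = 3.6667 × [0.0042829 + 0.013492] = 0.06518 m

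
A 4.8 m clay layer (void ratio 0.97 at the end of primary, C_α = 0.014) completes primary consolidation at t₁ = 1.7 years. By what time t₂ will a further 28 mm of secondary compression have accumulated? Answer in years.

S_s = C_α·H/(1+e_p)·log₁₀(t₂/t₁) ⇒ log₁₀(t₂/t₁) = S_s·(1+e_p)/(C_α·H).
log₁₀(t₂/t₁) = 0.028 × (1+0.97) / (0.014×4.8) = 0.8208
t₂ = t₁ × 10^0.8208 = 1.7 × 6.62 = 11.25 years

t₂ ≈ 11.3 years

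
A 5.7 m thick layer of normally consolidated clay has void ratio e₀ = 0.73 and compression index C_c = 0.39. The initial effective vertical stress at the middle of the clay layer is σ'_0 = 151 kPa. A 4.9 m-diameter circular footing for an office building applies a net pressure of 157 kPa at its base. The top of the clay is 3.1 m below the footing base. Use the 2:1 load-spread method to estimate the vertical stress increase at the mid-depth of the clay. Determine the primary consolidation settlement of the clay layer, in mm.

S_c ≈ 107 mm

Mid-depth of clay below the footing base: z = 3.1 + 5.7/2 = 5.95 m.
Stress increase at mid-clay by the 2:1 spreading method:
Δσ ≈ qD²/(D+z)² = 157×4.9²/(4.9+5.95)² = 32.021 kPa
Final effective stress: σ'_f = σ'_0 + Δσ = 151 + 32.021 = 183.02 kPa.
Normally consolidated clay, so the full stress increment lies on the virgin compression line:
S_c = C_c·H/(1+e₀)·log₁₀(σ'_f/σ'_0) = 0.39×5.7/(1+0.73)×log₁₀(183.02/151)
    = 1.285 × 0.083522 = 0.1073 m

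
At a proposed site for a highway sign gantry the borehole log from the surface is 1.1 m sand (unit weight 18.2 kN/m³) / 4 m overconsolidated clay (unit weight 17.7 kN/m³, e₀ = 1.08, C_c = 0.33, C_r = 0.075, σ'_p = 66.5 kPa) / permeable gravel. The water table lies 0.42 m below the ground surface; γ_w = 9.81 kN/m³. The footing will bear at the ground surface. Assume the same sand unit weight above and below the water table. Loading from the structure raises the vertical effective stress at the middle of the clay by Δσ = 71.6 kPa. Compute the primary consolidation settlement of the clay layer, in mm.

S_c ≈ 166 mm

Mid-depth of clay below the ground surface: z = 1.1 + 4/2 = 3.1 m.
Total vertical stress at mid-clay: σ_v = 18.2×1.1 + 17.7×2 = 55.42 kPa.
Pore pressure: u = 9.81×(3.1 − 0.42) = 26.291 kPa.
Initial effective stress: σ'_0 = σ_v − u = 55.42 − 26.291 = 29.129 kPa.
Final effective stress: σ'_f = 29.129 + 71.6 = 100.73 kPa.
σ'_f = 100.73 > σ'_p = 66.5 kPa, so the stress path crosses the preconsolidation pressure — recompression up to σ'_p, then virgin compression beyond:
S_c = H/(1+e₀)·[C_r·log₁₀(σ'_p/σ'_0) + C_c·log₁₀(σ'_f/σ'_p)]
    = 4/2.08 × [0.075×log₁₀(66.5/29.129) + 0.33×log₁₀(100.73/66.5)]
    = 1.9231 × [0.026887 + 0.059511] = 0.1662 m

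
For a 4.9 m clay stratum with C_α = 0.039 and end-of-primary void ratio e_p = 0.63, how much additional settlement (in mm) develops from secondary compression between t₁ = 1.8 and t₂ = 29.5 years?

Secondary compression: S_s = C_α·H/(1+e_p)·log₁₀(t₂/t₁)
S_s = 0.039×4.9/(1+0.63)×log₁₀(29.5/1.8)
    = 0.1172 × 1.215 = 0.1424 m

S_s ≈ 142 mm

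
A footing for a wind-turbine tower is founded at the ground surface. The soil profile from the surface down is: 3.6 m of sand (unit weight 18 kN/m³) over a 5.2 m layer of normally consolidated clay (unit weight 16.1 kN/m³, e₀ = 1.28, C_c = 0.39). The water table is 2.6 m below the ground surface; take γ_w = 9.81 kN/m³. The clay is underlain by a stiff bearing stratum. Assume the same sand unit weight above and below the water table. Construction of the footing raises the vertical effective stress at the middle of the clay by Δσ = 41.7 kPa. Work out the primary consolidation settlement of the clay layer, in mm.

Mid-depth of clay below the ground surface: z = 3.6 + 5.2/2 = 6.2 m.
Total vertical stress at mid-clay: σ_v = 18×3.6 + 16.1×2.6 = 106.66 kPa.
Pore pressure: u = 9.81×(6.2 − 2.6) = 35.316 kPa.
Initial effective stress: σ'_0 = σ_v − u = 106.66 − 35.316 = 71.344 kPa.
Final effective stress: σ'_f = σ'_0 + Δσ = 71.344 + 41.7 = 113.04 kPa.
Normally consolidated clay, so the full stress increment lies on the virgin compression line:
S_c = C_c·H/(1+e₀)·log₁₀(σ'_f/σ'_0) = 0.39×5.2/(1+1.28)×log₁₀(113.04/71.344)
    = 0.88947 × 0.19987 = 0.1778 m

S_c ≈ 178 mm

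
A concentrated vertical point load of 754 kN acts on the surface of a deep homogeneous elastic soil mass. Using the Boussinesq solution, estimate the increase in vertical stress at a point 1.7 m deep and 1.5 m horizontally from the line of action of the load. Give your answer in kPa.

Δσ_z ≈ 29.5 kPa

Boussinesq vertical stress below a point load on an elastic half-space:
Δσ_z = 3P/(2πz²) · [1 + (r/z)²]^(−5/2)
r/z = 1.5/1.7 = 0.88235; [1+(r/z)²]^(−5/2) = 0.23705.
Δσ_z = 3×754/(2π×1.7²) × 0.23705 = 124.57 × 0.23705 = 29.53 kPa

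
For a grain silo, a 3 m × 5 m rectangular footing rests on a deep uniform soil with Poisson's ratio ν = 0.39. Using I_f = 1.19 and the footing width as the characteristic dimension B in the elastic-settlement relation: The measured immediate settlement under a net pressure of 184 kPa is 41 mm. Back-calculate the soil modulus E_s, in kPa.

S_e = q·B·(1−ν²)/E_s · I_f  ⇒  E_s = q·B·(1−ν²)·I_f / S_e.
E_s = 184 × 3 × 0.8479 × 1.19 / 0.041 = 13580 kPa

E_s ≈ 13600 kPa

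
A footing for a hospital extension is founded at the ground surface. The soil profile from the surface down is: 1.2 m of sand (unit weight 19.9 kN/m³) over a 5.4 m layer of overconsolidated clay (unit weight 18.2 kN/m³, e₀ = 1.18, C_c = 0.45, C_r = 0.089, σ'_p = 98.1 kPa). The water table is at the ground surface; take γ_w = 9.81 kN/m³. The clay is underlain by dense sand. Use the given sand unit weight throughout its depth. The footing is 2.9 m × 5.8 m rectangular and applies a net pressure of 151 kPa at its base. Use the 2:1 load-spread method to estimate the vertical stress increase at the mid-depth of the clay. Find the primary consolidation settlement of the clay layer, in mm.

Mid-depth of clay below the ground surface: z = 1.2 + 5.4/2 = 3.9 m.
Total vertical stress at mid-clay: σ_v = 19.9×1.2 + 18.2×2.7 = 73.02 kPa.
Pore pressure: u = 9.81×(3.9 − 0) = 38.259 kPa.
Initial effective stress: σ'_0 = σ_v − u = 73.02 − 38.259 = 34.761 kPa.
Stress increase at mid-clay by the 2:1 spreading method:
Δσ = qBL/((B+z)(L+z)) = 151×2.9×5.8/((2.9+3.9)(5.8+3.9)) = 38.505 kPa
Final effective stress: σ'_f = 34.761 + 38.505 = 73.266 kPa.
σ'_f = 73.266 ≤ σ'_p = 98.1 kPa, so the clay remains overconsolidated and only the recompression index applies:
S_c = C_r·H/(1+e₀)·log₁₀(σ'_f/σ'_0) = 0.089×5.4/2.18×log₁₀(73.266/34.761)
    = 0.22046 × 0.32381 = 0.07139 m

S_c ≈ 71.4 mm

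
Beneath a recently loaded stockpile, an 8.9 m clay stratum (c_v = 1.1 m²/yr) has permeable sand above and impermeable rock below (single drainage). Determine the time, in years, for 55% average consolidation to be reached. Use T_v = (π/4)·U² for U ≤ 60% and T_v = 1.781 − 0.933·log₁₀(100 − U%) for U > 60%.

t ≈ 17.1 years

Drainage path length: H_d = H = 8.9 m (single drainage).
U ≤ 60%: T_v = (π/4)·U² = (π/4)×0.55² = 0.23758.
t = T_v·H_d²/c_v = 0.23758×8.9²/1.1 = 17.11 years.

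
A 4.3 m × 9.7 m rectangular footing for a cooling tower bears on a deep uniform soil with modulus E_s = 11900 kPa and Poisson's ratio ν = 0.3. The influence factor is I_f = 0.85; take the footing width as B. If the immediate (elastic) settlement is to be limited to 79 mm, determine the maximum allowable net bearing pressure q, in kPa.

S_e = q·B·(1−ν²)/E_s · I_f  ⇒  q = S_e·E_s / (B·(1−ν²)·I_f).
q = 0.079 × 11900 / (4.3 × 0.91 × 0.85) = 282.6 kPa

q ≈ 283 kPa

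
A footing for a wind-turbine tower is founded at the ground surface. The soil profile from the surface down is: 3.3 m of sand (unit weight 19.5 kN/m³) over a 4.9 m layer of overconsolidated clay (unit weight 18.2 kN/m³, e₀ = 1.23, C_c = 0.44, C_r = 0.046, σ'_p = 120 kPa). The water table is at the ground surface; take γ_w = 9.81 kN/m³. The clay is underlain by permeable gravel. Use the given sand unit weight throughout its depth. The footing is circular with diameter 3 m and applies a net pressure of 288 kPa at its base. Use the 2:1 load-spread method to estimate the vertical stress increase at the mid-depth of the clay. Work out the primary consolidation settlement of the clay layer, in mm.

S_c ≈ 21.8 mm

Mid-depth of clay below the ground surface: z = 3.3 + 4.9/2 = 5.75 m.
Total vertical stress at mid-clay: σ_v = 19.5×3.3 + 18.2×2.45 = 108.94 kPa.
Pore pressure: u = 9.81×(5.75 − 0) = 56.408 kPa.
Initial effective stress: σ'_0 = σ_v − u = 108.94 − 56.408 = 52.532 kPa.
Stress increase at mid-clay by the 2:1 spreading method:
Δσ ≈ qD²/(D+z)² = 288×3²/(3+5.75)² = 33.855 kPa
Final effective stress: σ'_f = 52.532 + 33.855 = 86.387 kPa.
σ'_f = 86.387 ≤ σ'_p = 120 kPa, so the clay remains overconsolidated and only the recompression index applies:
S_c = C_r·H/(1+e₀)·log₁₀(σ'_f/σ'_0) = 0.046×4.9/2.23×log₁₀(86.387/52.532)
    = 0.10108 × 0.21602 = 0.02183 m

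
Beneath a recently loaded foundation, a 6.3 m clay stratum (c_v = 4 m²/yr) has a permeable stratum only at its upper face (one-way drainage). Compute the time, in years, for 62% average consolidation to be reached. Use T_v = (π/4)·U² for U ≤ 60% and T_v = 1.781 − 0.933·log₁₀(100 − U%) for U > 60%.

t ≈ 3.05 years

Drainage path length: H_d = H = 6.3 m (single drainage).
U > 60%: T_v = 1.781 − 0.933·log₁₀(100 − 62) = 0.30706.
t = T_v·H_d²/c_v = 0.30706×6.3²/4 = 3.047 years.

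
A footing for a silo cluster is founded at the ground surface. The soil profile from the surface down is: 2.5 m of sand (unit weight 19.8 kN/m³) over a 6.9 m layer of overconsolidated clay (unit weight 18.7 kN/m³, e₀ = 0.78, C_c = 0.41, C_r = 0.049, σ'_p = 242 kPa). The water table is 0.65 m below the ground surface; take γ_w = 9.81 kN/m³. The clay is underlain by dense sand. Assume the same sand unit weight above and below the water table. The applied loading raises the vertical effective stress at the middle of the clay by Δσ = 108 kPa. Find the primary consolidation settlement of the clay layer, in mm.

Mid-depth of clay below the ground surface: z = 2.5 + 6.9/2 = 5.95 m.
Total vertical stress at mid-clay: σ_v = 19.8×2.5 + 18.7×3.45 = 114.02 kPa.
Pore pressure: u = 9.81×(5.95 − 0.65) = 51.993 kPa.
Initial effective stress: σ'_0 = σ_v − u = 114.02 − 51.993 = 62.027 kPa.
Final effective stress: σ'_f = 62.027 + 108 = 170.03 kPa.
σ'_f = 170.03 ≤ σ'_p = 242 kPa, so the clay remains overconsolidated and only the recompression index applies:
S_c = C_r·H/(1+e₀)·log₁₀(σ'_f/σ'_0) = 0.049×6.9/1.78×log₁₀(170.03/62.027)
    = 0.18994 × 0.43794 = 0.08318 m

S_c ≈ 83.2 mm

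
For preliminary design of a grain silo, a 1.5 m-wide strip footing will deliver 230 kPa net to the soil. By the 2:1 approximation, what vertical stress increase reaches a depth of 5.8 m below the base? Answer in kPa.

By the 2:1 method the load spreads at 1 horizontal : 2 vertical, so at depth z the loaded area has grown by z in each plan dimension:
Δσ = qB/(B+z) = 230×1.5/(1.5+5.8) = 47.26 kPa

Δσ_z ≈ 47.3 kPa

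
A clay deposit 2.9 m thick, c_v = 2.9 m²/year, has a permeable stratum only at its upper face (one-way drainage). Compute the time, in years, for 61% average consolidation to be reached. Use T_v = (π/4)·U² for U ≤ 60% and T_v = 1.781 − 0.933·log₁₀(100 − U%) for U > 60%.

t ≈ 0.86 years

Drainage path length: H_d = H = 2.9 m (single drainage).
U > 60%: T_v = 1.781 − 0.933·log₁₀(100 − 61) = 0.29654.
t = T_v·H_d²/c_v = 0.29654×2.9²/2.9 = 0.86 years.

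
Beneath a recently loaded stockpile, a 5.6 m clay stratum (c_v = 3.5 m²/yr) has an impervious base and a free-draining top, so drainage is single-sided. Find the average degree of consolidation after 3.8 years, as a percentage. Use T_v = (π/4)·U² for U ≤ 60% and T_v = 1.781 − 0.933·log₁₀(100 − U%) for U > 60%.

Drainage path length: H_d = H = 5.6 m (single drainage).
T_v = c_v·t/H_d² = 3.5×3.8/5.6² = 0.42411.
T_v = 0.42411 corresponds to the U > 60% branch:
U = 1 − 10^((1.781 − T_v)/0.933)/100 = 0.7153

U ≈ 71.5 %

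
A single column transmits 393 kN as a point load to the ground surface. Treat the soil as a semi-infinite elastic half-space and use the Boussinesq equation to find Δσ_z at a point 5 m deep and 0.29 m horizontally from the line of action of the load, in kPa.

Boussinesq vertical stress below a point load on an elastic half-space:
Δσ_z = 3P/(2πz²) · [1 + (r/z)²]^(−5/2)
r/z = 0.29/5 = 0.058; [1+(r/z)²]^(−5/2) = 0.99164.
Δσ_z = 3×393/(2π×5²) × 0.99164 = 7.5057 × 0.99164 = 7.443 kPa

Δσ_z ≈ 7.44 kPa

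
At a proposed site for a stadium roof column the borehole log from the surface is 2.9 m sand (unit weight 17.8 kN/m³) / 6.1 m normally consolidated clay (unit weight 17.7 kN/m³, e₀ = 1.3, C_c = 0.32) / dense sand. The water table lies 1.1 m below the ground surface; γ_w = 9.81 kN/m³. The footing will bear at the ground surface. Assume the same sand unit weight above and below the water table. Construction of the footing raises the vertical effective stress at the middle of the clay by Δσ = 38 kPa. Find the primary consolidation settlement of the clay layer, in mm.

Mid-depth of clay below the ground surface: z = 2.9 + 6.1/2 = 5.95 m.
Total vertical stress at mid-clay: σ_v = 17.8×2.9 + 17.7×3.05 = 105.6 kPa.
Pore pressure: u = 9.81×(5.95 − 1.1) = 47.578 kPa.
Initial effective stress: σ'_0 = σ_v − u = 105.6 − 47.578 = 58.022 kPa.
Final effective stress: σ'_f = σ'_0 + Δσ = 58.022 + 38 = 96.022 kPa.
Normally consolidated clay, so the full stress increment lies on the virgin compression line:
S_c = C_c·H/(1+e₀)·log₁₀(σ'_f/σ'_0) = 0.32×6.1/(1+1.3)×log₁₀(96.022/58.022)
    = 0.8487 × 0.21878 = 0.1857 m

S_c ≈ 186 mm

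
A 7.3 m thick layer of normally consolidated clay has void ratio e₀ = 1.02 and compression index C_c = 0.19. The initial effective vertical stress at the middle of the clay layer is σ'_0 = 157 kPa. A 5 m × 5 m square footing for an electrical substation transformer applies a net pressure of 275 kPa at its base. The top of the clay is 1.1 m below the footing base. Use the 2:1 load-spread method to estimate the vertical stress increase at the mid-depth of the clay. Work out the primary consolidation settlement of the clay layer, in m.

S_c ≈ 0.113 m

Mid-depth of clay below the footing base: z = 1.1 + 7.3/2 = 4.75 m.
Stress increase at mid-clay by the 2:1 spreading method:
Δσ = qBL/((B+z)(L+z)) = 275×5×5/((5+4.75)(5+4.75)) = 72.321 kPa
Final effective stress: σ'_f = σ'_0 + Δσ = 157 + 72.321 = 229.32 kPa.
Normally consolidated clay, so the full stress increment lies on the virgin compression line:
S_c = C_c·H/(1+e₀)·log₁₀(σ'_f/σ'_0) = 0.19×7.3/(1+1.02)×log₁₀(229.32/157)
    = 0.68663 × 0.16454 = 0.113 m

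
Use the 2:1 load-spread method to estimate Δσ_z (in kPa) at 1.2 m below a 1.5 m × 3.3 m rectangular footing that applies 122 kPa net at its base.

Δσ_z ≈ 49.7 kPa

By the 2:1 method the load spreads at 1 horizontal : 2 vertical, so at depth z the loaded area has grown by z in each plan dimension:
Δσ = qBL/((B+z)(L+z)) = 122×1.5×3.3/((1.5+1.2)(3.3+1.2)) = 49.704 kPa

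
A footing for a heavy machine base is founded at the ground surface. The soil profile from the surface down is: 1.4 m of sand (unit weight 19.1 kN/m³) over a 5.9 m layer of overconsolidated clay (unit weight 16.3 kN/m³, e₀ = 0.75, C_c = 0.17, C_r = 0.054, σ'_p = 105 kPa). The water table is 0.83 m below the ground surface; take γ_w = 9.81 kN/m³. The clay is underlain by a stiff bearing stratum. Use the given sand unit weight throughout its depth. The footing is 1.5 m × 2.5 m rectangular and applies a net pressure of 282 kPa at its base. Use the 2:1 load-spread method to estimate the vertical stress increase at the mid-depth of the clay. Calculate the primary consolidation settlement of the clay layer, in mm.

Mid-depth of clay below the ground surface: z = 1.4 + 5.9/2 = 4.35 m.
Total vertical stress at mid-clay: σ_v = 19.1×1.4 + 16.3×2.95 = 74.825 kPa.
Pore pressure: u = 9.81×(4.35 − 0.83) = 34.531 kPa.
Initial effective stress: σ'_0 = σ_v − u = 74.825 − 34.531 = 40.294 kPa.
Stress increase at mid-clay by the 2:1 spreading method:
Δσ = qBL/((B+z)(L+z)) = 282×1.5×2.5/((1.5+4.35)(2.5+4.35)) = 26.39 kPa
Final effective stress: σ'_f = 40.294 + 26.39 = 66.684 kPa.
σ'_f = 66.684 ≤ σ'_p = 105 kPa, so the clay remains overconsolidated and only the recompression index applies:
S_c = C_r·H/(1+e₀)·log₁₀(σ'_f/σ'_0) = 0.054×5.9/1.75×log₁₀(66.684/40.294)
    = 0.18206 × 0.21878 = 0.03983 m

S_c ≈ 39.8 mm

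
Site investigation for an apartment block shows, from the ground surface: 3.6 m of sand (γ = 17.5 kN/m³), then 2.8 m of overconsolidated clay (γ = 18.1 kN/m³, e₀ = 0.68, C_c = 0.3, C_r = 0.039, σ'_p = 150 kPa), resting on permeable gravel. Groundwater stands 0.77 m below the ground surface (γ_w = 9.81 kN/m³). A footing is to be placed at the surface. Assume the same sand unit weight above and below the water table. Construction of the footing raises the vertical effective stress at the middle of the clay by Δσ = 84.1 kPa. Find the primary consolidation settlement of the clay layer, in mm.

Mid-depth of clay below the ground surface: z = 3.6 + 2.8/2 = 5 m.
Total vertical stress at mid-clay: σ_v = 17.5×3.6 + 18.1×1.4 = 88.34 kPa.
Pore pressure: u = 9.81×(5 − 0.77) = 41.496 kPa.
Initial effective stress: σ'_0 = σ_v − u = 88.34 − 41.496 = 46.844 kPa.
Final effective stress: σ'_f = 46.844 + 84.1 = 130.94 kPa.
σ'_f = 130.94 ≤ σ'_p = 150 kPa, so the clay remains overconsolidated and only the recompression index applies:
S_c = C_r·H/(1+e₀)·log₁₀(σ'_f/σ'_0) = 0.039×2.8/1.68×log₁₀(130.94/46.844)
    = 0.065001 × 0.44642 = 0.02902 m

S_c ≈ 29 mm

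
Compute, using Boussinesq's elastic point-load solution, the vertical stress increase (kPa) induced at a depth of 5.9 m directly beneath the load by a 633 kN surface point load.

Boussinesq vertical stress below a point load on an elastic half-space:
Δσ_z = 3P/(2πz²) · [1 + (r/z)²]^(−5/2)
r/z = 0/5.9 = 0; [1+(r/z)²]^(−5/2) = 1.
Δσ_z = 3×633/(2π×5.9²) × 1 = 8.6824 × 1 = 8.682 kPa

Δσ_z ≈ 8.68 kPa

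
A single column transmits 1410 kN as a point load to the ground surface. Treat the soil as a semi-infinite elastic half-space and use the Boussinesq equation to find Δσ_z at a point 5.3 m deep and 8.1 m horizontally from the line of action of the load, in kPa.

Δσ_z ≈ 1.18 kPa

Boussinesq vertical stress below a point load on an elastic half-space:
Δσ_z = 3P/(2πz²) · [1 + (r/z)²]^(−5/2)
r/z = 8.1/5.3 = 1.5283; [1+(r/z)²]^(−5/2) = 0.049207.
Δσ_z = 3×1410/(2π×5.3²) × 0.049207 = 23.967 × 0.049207 = 1.179 kPa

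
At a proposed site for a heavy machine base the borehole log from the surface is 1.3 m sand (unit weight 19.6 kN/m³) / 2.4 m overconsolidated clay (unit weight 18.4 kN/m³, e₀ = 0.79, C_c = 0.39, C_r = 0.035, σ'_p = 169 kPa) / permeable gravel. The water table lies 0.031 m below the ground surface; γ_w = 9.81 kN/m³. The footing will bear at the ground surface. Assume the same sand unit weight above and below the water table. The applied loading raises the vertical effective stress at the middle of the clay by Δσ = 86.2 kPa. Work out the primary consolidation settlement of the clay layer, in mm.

S_c ≈ 31.5 mm

Mid-depth of clay below the ground surface: z = 1.3 + 2.4/2 = 2.5 m.
Total vertical stress at mid-clay: σ_v = 19.6×1.3 + 18.4×1.2 = 47.56 kPa.
Pore pressure: u = 9.81×(2.5 − 0.031) = 24.221 kPa.
Initial effective stress: σ'_0 = σ_v − u = 47.56 − 24.221 = 23.339 kPa.
Final effective stress: σ'_f = 23.339 + 86.2 = 109.54 kPa.
σ'_f = 109.54 ≤ σ'_p = 169 kPa, so the clay remains overconsolidated and only the recompression index applies:
S_c = C_r·H/(1+e₀)·log₁₀(σ'_f/σ'_0) = 0.035×2.4/1.79×log₁₀(109.54/23.339)
    = 0.046928 × 0.67149 = 0.03151 m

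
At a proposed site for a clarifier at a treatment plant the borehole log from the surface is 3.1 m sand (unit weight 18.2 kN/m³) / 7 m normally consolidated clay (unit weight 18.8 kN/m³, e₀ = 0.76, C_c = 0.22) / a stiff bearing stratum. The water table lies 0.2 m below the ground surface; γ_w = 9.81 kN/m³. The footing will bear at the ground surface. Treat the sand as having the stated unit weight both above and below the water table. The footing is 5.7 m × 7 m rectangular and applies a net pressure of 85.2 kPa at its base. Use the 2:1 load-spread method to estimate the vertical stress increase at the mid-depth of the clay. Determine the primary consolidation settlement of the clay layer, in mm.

S_c ≈ 112 mm

Mid-depth of clay below the ground surface: z = 3.1 + 7/2 = 6.6 m.
Total vertical stress at mid-clay: σ_v = 18.2×3.1 + 18.8×3.5 = 122.22 kPa.
Pore pressure: u = 9.81×(6.6 − 0.2) = 62.784 kPa.
Initial effective stress: σ'_0 = σ_v − u = 122.22 − 62.784 = 59.436 kPa.
Stress increase at mid-clay by the 2:1 spreading method:
Δσ = qBL/((B+z)(L+z)) = 85.2×5.7×7/((5.7+6.6)(7+6.6)) = 20.322 kPa
Final effective stress: σ'_f = σ'_0 + Δσ = 59.436 + 20.322 = 79.758 kPa.
Normally consolidated clay, so the full stress increment lies on the virgin compression line:
S_c = C_c·H/(1+e₀)·log₁₀(σ'_f/σ'_0) = 0.22×7/(1+0.76)×log₁₀(79.758/59.436)
    = 0.875 × 0.12772 = 0.1118 m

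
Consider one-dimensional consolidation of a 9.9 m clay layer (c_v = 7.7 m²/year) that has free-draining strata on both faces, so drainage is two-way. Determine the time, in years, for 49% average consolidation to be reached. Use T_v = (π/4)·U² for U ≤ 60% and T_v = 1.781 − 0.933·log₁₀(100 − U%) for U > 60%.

Drainage path length: H_d = H/2 = 4.95 m (double drainage).
U ≤ 60%: T_v = (π/4)·U² = (π/4)×0.49² = 0.18857.
t = T_v·H_d²/c_v = 0.18857×4.95²/7.7 = 0.6001 years.

t ≈ 0.6 years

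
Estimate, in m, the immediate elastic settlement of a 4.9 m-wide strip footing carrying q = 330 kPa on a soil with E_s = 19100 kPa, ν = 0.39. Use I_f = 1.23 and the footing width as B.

S_e ≈ 0.0883 m

Immediate (elastic) settlement: S_e = q·B·(1−ν²)/E_s · I_f.
S_e = 330 × 4.9 × (1 − 0.39²) / 19100 × 1.23
    = 330 × 4.9 × 0.8479 / 19100 × 1.23
    = 0.08829 m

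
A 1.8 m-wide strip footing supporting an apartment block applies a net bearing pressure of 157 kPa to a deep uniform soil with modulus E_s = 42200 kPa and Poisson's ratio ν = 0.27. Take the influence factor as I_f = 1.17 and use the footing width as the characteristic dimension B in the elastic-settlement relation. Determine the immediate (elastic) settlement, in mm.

Immediate (elastic) settlement: S_e = q·B·(1−ν²)/E_s · I_f.
S_e = 157 × 1.8 × (1 − 0.27²) / 42200 × 1.17
    = 157 × 1.8 × 0.9271 / 42200 × 1.17
    = 0.007264 m = 7.264 mm

S_e ≈ 7.26 mm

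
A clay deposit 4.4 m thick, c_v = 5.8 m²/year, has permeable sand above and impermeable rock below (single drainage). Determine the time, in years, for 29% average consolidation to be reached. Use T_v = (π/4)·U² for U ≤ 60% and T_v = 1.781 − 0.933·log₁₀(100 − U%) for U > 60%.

Drainage path length: H_d = H = 4.4 m (single drainage).
U ≤ 60%: T_v = (π/4)·U² = (π/4)×0.29² = 0.066052.
t = T_v·H_d²/c_v = 0.066052×4.4²/5.8 = 0.2205 years.

t ≈ 0.22 years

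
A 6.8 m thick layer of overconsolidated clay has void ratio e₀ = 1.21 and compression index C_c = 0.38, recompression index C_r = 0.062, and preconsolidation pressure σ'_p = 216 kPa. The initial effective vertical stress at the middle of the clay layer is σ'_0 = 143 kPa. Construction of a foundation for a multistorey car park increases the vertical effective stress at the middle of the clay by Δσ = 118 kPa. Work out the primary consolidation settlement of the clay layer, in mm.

Final effective stress: σ'_f = 143 + 118 = 261 kPa.
σ'_f = 261 > σ'_p = 216 kPa, so the stress path crosses the preconsolidation pressure — recompression up to σ'_p, then virgin compression beyond:
S_c = H/(1+e₀)·[C_r·log₁₀(σ'_p/σ'_0) + C_c·log₁₀(σ'_f/σ'_p)]
    = 6.8/2.21 × [0.062×log₁₀(216/143) + 0.38×log₁₀(261/216)]
    = 3.0769 × [0.011105 + 0.031231] = 0.1303 m

S_c ≈ 130 mm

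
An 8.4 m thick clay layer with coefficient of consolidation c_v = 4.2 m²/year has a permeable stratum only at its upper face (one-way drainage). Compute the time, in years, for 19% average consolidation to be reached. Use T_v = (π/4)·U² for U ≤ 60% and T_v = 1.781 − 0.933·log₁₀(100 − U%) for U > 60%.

t ≈ 0.476 years

Drainage path length: H_d = H = 8.4 m (single drainage).
U ≤ 60%: T_v = (π/4)·U² = (π/4)×0.19² = 0.028353.
t = T_v·H_d²/c_v = 0.028353×8.4²/4.2 = 0.4763 years.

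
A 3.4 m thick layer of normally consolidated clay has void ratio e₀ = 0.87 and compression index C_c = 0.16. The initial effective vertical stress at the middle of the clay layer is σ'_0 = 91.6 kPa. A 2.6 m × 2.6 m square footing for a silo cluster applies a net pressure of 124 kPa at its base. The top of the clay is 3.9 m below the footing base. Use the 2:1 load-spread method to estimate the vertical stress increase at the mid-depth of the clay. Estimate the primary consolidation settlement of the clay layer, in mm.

S_c ≈ 16.1 mm

Mid-depth of clay below the footing base: z = 3.9 + 3.4/2 = 5.6 m.
Stress increase at mid-clay by the 2:1 spreading method:
Δσ = qBL/((B+z)(L+z)) = 124×2.6×2.6/((2.6+5.6)(2.6+5.6)) = 12.466 kPa
Final effective stress: σ'_f = σ'_0 + Δσ = 91.6 + 12.466 = 104.07 kPa.
Normally consolidated clay, so the full stress increment lies on the virgin compression line:
S_c = C_c·H/(1+e₀)·log₁₀(σ'_f/σ'_0) = 0.16×3.4/(1+0.87)×log₁₀(104.07/91.6)
    = 0.29091 × 0.05543 = 0.01613 m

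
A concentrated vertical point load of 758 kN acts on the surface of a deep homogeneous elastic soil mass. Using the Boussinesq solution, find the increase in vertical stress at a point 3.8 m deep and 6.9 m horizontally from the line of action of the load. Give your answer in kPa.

Boussinesq vertical stress below a point load on an elastic half-space:
Δσ_z = 3P/(2πz²) · [1 + (r/z)²]^(−5/2)
r/z = 6.9/3.8 = 1.8158; [1+(r/z)²]^(−5/2) = 0.026125.
Δσ_z = 3×758/(2π×3.8²) × 0.026125 = 25.064 × 0.026125 = 0.6548 kPa

Δσ_z ≈ 0.655 kPa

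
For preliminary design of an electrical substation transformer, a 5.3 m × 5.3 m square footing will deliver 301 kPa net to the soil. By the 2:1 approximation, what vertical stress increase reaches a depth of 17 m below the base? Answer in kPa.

By the 2:1 method the load spreads at 1 horizontal : 2 vertical, so at depth z the loaded area has grown by z in each plan dimension:
Δσ = qBL/((B+z)(L+z)) = 301×5.3×5.3/((5.3+17)(5.3+17)) = 17.002 kPa

Δσ_z ≈ 17 kPa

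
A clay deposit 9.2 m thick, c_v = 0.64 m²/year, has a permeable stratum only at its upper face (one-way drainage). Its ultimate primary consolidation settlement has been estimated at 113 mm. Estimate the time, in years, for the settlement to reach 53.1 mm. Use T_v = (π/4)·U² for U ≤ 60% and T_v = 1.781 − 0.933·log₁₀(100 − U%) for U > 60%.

Drainage path length: H_d = H = 9.2 m (single drainage).
U = S(t)/S_ult = 53.1/113 = 0.4699.
U ≤ 60%: T_v = (π/4)·U² = (π/4)×0.46991² = 0.17343.
t = T_v·H_d²/c_v = 0.17343×9.2²/0.64 = 22.94 years.

t ≈ 22.9 years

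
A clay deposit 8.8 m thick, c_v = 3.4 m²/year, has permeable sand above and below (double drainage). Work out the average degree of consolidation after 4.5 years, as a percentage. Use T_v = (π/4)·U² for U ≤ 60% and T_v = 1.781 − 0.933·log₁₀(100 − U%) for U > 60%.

Drainage path length: H_d = H/2 = 4.4 m (double drainage).
T_v = c_v·t/H_d² = 3.4×4.5/4.4² = 0.79029.
T_v = 0.79029 corresponds to the U > 60% branch:
U = 1 − 10^((1.781 − T_v)/0.933)/100 = 0.8847

U ≈ 88.5 %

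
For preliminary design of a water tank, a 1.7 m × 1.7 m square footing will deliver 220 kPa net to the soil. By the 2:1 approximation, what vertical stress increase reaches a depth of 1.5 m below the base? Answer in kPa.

By the 2:1 method the load spreads at 1 horizontal : 2 vertical, so at depth z the loaded area has grown by z in each plan dimension:
Δσ = qBL/((B+z)(L+z)) = 220×1.7×1.7/((1.7+1.5)(1.7+1.5)) = 62.09 kPa

Δσ_z ≈ 62.1 kPa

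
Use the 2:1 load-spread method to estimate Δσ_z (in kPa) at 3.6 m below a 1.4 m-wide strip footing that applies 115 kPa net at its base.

By the 2:1 method the load spreads at 1 horizontal : 2 vertical, so at depth z the loaded area has grown by z in each plan dimension:
Δσ = qB/(B+z) = 115×1.4/(1.4+3.6) = 32.2 kPa

Δσ_z ≈ 32.2 kPa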